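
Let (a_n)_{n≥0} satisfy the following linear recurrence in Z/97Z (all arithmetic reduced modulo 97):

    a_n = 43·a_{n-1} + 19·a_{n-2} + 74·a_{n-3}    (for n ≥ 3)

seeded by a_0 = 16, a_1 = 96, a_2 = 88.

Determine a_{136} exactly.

a_3 = 43·88 + 19·96 + 74·16 = 2
a_4 = 43·2 + 19·88 + 74·96 = 35
a_5 = 43·35 + 19·2 + 74·88 = 4
a_6 = 43·4 + 19·35 + 74·2 = 15
a_7 = 43·15 + 19·4 + 74·35 = 13
a_8 = 43·13 + 19·15 + 74·4 = 73
Continuing the recurrence:
  a_9 = 34;  a_10 = 28;  a_11 = 74;  a_12 = 22;  a_13 = 59;  a_14 = 89
  a_15 = 77;  a_16 = 56;  a_17 = 78;  a_18 = 28;  a_19 = 40;  a_20 = 70
  a_21 = 22;  a_22 = 95;  a_23 = 80;  a_24 = 83;  a_25 = 91;  a_26 = 61
  a_27 = 18;  a_28 = 34;  a_29 = 13;  a_30 = 15;  a_31 = 13;  a_32 = 60
  a_33 = 57;  a_34 = 91;  a_35 = 27;  a_36 = 27;  a_37 = 66;  a_38 = 14
  a_39 = 71;  a_40 = 55;  a_41 = 94;  a_42 = 59;  a_43 = 51;  a_44 = 85
  a_45 = 66;  a_46 = 79;  a_47 = 77;  a_48 = 93;  a_49 = 56;  a_50 = 76
  a_51 = 59;  a_52 = 74;  a_53 = 33;  a_54 = 13;  a_55 = 66;  a_56 = 95
  a_57 = 93;  a_58 = 18;  a_59 = 65;  a_60 = 28;  a_61 = 85;  a_62 = 73
  a_63 = 36;  a_64 = 10;  a_65 = 17;  a_66 = 93;  a_67 = 18;  a_68 = 16
  a_69 = 55;  a_70 = 24;  a_71 = 60;  a_72 = 25;  a_73 = 14;  a_74 = 85
  a_75 = 48;  a_76 = 59;  a_77 = 39;  a_78 = 45;  a_79 = 58;  a_80 = 27
  a_81 = 64;  a_82 = 88;  a_83 = 14;  a_84 = 26;  a_85 = 39;  a_86 = 6
  a_87 = 13;  a_88 = 67;  a_89 = 80;  a_90 = 49;  a_91 = 49;  a_92 = 34
  a_93 = 5;  a_94 = 25;  a_95 = 0;  a_96 = 69;  a_97 = 64;  a_98 = 86
  a_99 = 29;  a_100 = 51;  a_101 = 87;  a_102 = 66;  a_103 = 20;  a_104 = 16
  a_105 = 35;  a_106 = 88;  a_107 = 7;  a_108 = 4;  a_109 = 27;  a_110 = 9
  a_111 = 32;  a_112 = 53;  a_113 = 61;  a_114 = 81;  a_115 = 28;  a_116 = 79
  a_117 = 29;  a_118 = 67;  a_119 = 63;  a_120 = 17;  a_121 = 96;  a_122 = 92
  a_123 = 54;  a_124 = 19;  a_125 = 18;  a_126 = 87;  a_127 = 57;  a_128 = 4
  a_129 = 30;  a_130 = 55;  a_131 = 30;  a_132 = 93;  a_133 = 6;  a_134 = 74
a_135 = 43·74 + 19·6 + 74·93 = 90
a_136 = 43·90 + 19·74 + 74·6 = 94

94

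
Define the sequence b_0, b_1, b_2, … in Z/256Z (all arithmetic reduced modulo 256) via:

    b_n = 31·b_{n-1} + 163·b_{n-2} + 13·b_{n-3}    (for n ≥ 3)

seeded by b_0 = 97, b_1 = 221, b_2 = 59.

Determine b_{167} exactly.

121

b_3 = 31·59 + 163·221 + 13·97 = 201
b_4 = 31·201 + 163·59 + 13·221 = 33
b_5 = 31·33 + 163·201 + 13·59 = 249
b_6 = 31·249 + 163·33 + 13·201 = 95
b_7 = 31·95 + 163·249 + 13·33 = 185
b_8 = 31·185 + 163·95 + 13·249 = 137
Continuing the recurrence:
  b_9 = 53;  b_10 = 11;  b_11 = 9;  b_12 = 201;  b_13 = 161;  b_14 = 239
  b_15 = 169;  b_16 = 209;  b_17 = 13;  b_18 = 59;  b_19 = 9;  b_20 = 81
  b_21 = 137;  b_22 = 159;  b_23 = 153;  b_24 = 185;  b_25 = 229;  b_26 = 75
  b_27 = 73;  b_28 = 57;  b_29 = 49;  b_30 = 239;  b_31 = 9;  b_32 = 193
  b_33 = 61;  b_34 = 187;  b_35 = 73;  b_36 = 1;  b_37 = 25;  b_38 = 95
  b_39 = 121;  b_40 = 105;  b_41 = 149;  b_42 = 11;  b_43 = 137;  b_44 = 41
  b_45 = 193;  b_46 = 111;  b_47 = 105;  b_48 = 49;  b_49 = 109;  b_50 = 187
  b_51 = 137;  b_52 = 49;  b_53 = 169;  b_54 = 159;  b_55 = 89;  b_56 = 153
  b_57 = 69;  b_58 = 75;  b_59 = 201;  b_60 = 153;  b_61 = 81;  b_62 = 111
  b_63 = 201;  b_64 = 33;  b_65 = 157;  b_66 = 59;  b_67 = 201;  b_68 = 225
  b_69 = 57;  b_70 = 95;  b_71 = 57;  b_72 = 73;  b_73 = 245;  b_74 = 11
  b_75 = 9;  b_76 = 137;  b_77 = 225;  b_78 = 239;  b_79 = 41;  b_80 = 145
  b_81 = 205;  b_82 = 59;  b_83 = 9;  b_84 = 17;  b_85 = 201;  b_86 = 159
  b_87 = 25;  b_88 = 121;  b_89 = 165;  b_90 = 75;  b_91 = 73;  b_92 = 249
  b_93 = 113;  b_94 = 239;  b_95 = 137;  b_96 = 129;  b_97 = 253;  b_98 = 187
  b_99 = 73;  b_100 = 193;  b_101 = 89;  b_102 = 95;  b_103 = 249;  b_104 = 41
  b_105 = 85;  b_106 = 11;  b_107 = 137;  b_108 = 233;  b_109 = 1;  b_110 = 111
  b_111 = 233;  b_112 = 241;  b_113 = 45;  b_114 = 187;  b_115 = 137;  b_116 = 241
  b_117 = 233;  b_118 = 159;  b_119 = 217;  b_120 = 89;  b_121 = 5;  b_122 = 75
  b_123 = 201;  b_124 = 89;  b_125 = 145;  b_126 = 111;  b_127 = 73;  b_128 = 225
  b_129 = 93;  b_130 = 59;  b_131 = 201;  b_132 = 161;  b_133 = 121;  b_134 = 95
  b_135 = 185;  b_136 = 9;  b_137 = 181;  b_138 = 11;  b_139 = 9;  b_140 = 73
  b_141 = 33;  b_142 = 239;  b_143 = 169;  b_144 = 81;  b_145 = 141;  b_146 = 59
  b_147 = 9;  b_148 = 209;  b_149 = 9;  b_150 = 159;  b_151 = 153;  b_152 = 57
  b_153 = 101;  b_154 = 75;  b_155 = 73;  b_156 = 185;  b_157 = 177;  b_158 = 239
  b_159 = 9;  b_160 = 65;  b_161 = 189;  b_162 = 187;  b_163 = 73;  b_164 = 129
  b_165 = 153
b_166 = 31·153 + 163·129 + 13·73 = 95
b_167 = 31·95 + 163·153 + 13·129 = 121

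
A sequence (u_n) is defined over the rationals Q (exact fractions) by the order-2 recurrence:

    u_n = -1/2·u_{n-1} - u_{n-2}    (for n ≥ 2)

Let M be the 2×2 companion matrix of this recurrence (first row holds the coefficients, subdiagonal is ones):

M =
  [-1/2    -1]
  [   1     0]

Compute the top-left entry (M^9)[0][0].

(M^9)[0][0] is the top entry after applying M 9 times to the unit state (1, 0). Equivalently it is h_{10} for the auxiliary sequence (h_n) obeying the same recurrence with h_1 = 1 and h_i = 0 for 0 ≤ i < 1:
h_2 = -1/2·1 + -1·0 = -1/2
h_3 = -1/2·-1/2 + -1·1 = -3/4
h_4 = -1/2·-3/4 + -1·-1/2 = 7/8
h_5 = -1/2·7/8 + -1·-3/4 = 5/16
h_6 = -1/2·5/16 + -1·7/8 = -33/32
h_7 = -1/2·-33/32 + -1·5/16 = 13/64
h_8 = -1/2·13/64 + -1·-33/32 = 119/128
h_9 = -1/2·119/128 + -1·13/64 = -171/256
h_10 = -1/2·-171/256 + -1·119/128 = -305/512

-305/512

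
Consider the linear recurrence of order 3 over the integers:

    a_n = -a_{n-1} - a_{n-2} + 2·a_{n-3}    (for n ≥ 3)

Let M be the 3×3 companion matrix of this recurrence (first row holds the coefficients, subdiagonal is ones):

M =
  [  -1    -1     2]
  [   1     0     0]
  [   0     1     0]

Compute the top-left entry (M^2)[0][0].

0

(M^2)[0][0] is the top entry after applying M 2 times to the unit state (1, 0, 0). Equivalently it is h_{4} for the auxiliary sequence (h_n) obeying the same recurrence with h_2 = 1 and h_i = 0 for 0 ≤ i < 2:
h_3 = -1·1 + -1·0 + 2·0 = -1
h_4 = -1·-1 + -1·1 + 2·0 = 0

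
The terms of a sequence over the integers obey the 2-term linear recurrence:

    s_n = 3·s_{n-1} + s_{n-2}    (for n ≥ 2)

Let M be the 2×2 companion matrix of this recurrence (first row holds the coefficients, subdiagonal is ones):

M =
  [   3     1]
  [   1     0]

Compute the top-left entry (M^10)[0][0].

(M^10)[0][0] is the top entry after applying M 10 times to the unit state (1, 0). Equivalently it is h_{11} for the auxiliary sequence (h_n) obeying the same recurrence with h_1 = 1 and h_i = 0 for 0 ≤ i < 1:
h_2 = 3·1 + 1·0 = 3
h_3 = 3·3 + 1·1 = 10
h_4 = 3·10 + 1·3 = 33
h_5 = 3·33 + 1·10 = 109
h_6 = 3·109 + 1·33 = 360
h_7 = 3·360 + 1·109 = 1189
h_8 = 3·1189 + 1·360 = 3927
h_9 = 3·3927 + 1·1189 = 12970
h_10 = 3·12970 + 1·3927 = 42837
h_11 = 3·42837 + 1·12970 = 141481

141481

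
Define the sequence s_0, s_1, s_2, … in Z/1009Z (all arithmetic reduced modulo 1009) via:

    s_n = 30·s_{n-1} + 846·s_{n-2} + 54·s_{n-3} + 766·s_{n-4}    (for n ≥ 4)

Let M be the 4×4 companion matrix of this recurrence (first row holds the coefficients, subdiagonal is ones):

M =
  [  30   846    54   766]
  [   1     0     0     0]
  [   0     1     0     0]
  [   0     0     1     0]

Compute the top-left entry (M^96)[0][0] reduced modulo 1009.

231

(M^96)[0][0] is the top entry after applying M 96 times to the unit state (1, 0, 0, 0). Equivalently it is h_{99} for the auxiliary sequence (h_n) obeying the same recurrence with h_3 = 1 and h_i = 0 for 0 ≤ i < 3:
h_4 = 30·1 + 846·0 + 54·0 + 766·0 = 30
h_5 = 30·30 + 846·1 + 54·0 + 766·0 = 737
h_6 = 30·737 + 846·30 + 54·1 + 766·0 = 121
h_7 = 30·121 + 846·737 + 54·30 + 766·1 = 911
h_8 = 30·911 + 846·121 + 54·737 + 766·30 = 764
h_9 = 30·764 + 846·911 + 54·121 + 766·737 = 534
Continuing the recurrence:
  h_10 = 71;  h_11 = 338;  h_12 = 164;  h_13 = 473;  h_14 = 565;  h_15 = 770
  h_16 = 442;  h_17 = 76;  h_18 = 1004;  h_19 = 795;  h_20 = 65;  h_21 = 941
  h_22 = 231;  h_23 = 878;  h_24 = 499;  h_25 = 745;  h_26 = 904;  h_27 = 788
  h_28 = 88;  h_29 = 281;  h_30 = 604;  h_31 = 502;  h_32 = 199;  h_33 = 476
  h_34 = 412;  h_35 = 107;  h_36 = 175;  h_37 = 334;  h_38 = 165;  h_39 = 551
  h_40 = 461;  h_41 = 88;  h_42 = 903;  h_43 = 611;  h_44 = 985;  h_45 = 722
  h_46 = 577;  h_47 = 87;  h_48 = 802;  h_49 = 797;  h_50 = 840;  h_51 = 194
  h_52 = 581;  h_53 = 955;  h_54 = 625;  h_55 = 685;  h_56 = 592;  h_57 = 400
  h_58 = 401;  h_59 = 17;  h_60 = 565;  h_61 = 182;  h_62 = 478;  h_63 = 963
  h_64 = 84;  h_65 = 685;  h_66 = 219;  h_67 = 430;  h_68 = 844;  h_69 = 383
  h_70 = 316;  h_71 = 136;  h_72 = 232;  h_73 = 606;  h_74 = 721;  h_75 = 205
  h_76 = 181;  h_77 = 915;  h_78 = 299;  h_79 = 395;  h_80 = 828;  h_81 = 452
  h_82 = 817;  h_83 = 461;  h_84 = 509;  h_85 = 534;  h_86 = 567;  h_87 = 817
  h_88 = 696;  h_89 = 455;  h_90 = 267;  h_91 = 932;  h_92 = 312;  h_93 = 430
  h_94 = 968;  h_95 = 563;  h_96 = 238;  h_97 = 377
h_98 = 30·377 + 846·238 + 54·563 + 766·968 = 773
h_99 = 30·773 + 846·377 + 54·238 + 766·563 = 231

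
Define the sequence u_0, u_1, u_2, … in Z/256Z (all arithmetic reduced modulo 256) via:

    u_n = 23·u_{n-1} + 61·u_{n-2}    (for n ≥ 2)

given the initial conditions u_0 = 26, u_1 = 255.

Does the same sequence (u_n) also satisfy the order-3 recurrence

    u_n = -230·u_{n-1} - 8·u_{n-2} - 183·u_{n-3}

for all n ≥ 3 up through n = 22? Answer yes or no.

Terms u_0..u_22: 26, 255, 27, 48, 191, 153, 66, 99, 159, 224, 3, 165, 138, 183, 83, 16, 55, 193, 114, 59, 119, 192, 155
n=3: candidate gives 48, actual u_3 = 48 ✓
n=4: candidate gives 191, actual u_4 = 191 ✓
n=5: candidate gives 153, actual u_5 = 153 ✓
n=6: candidate gives 66, actual u_6 = 66 ✓
n=7: candidate gives 99, actual u_7 = 99 ✓
n=8: candidate gives 159, actual u_8 = 159 ✓
n=9: candidate gives 224, actual u_9 = 224 ✓
n=10: candidate gives 3, actual u_10 = 3 ✓
n=11: candidate gives 165, actual u_11 = 165 ✓
n=12: candidate gives 138, actual u_12 = 138 ✓
n=13: candidate gives 183, actual u_13 = 183 ✓
n=14: candidate gives 83, actual u_14 = 83 ✓
n=15: candidate gives 16, actual u_15 = 16 ✓
n=16: candidate gives 55, actual u_16 = 55 ✓
n=17: candidate gives 193, actual u_17 = 193 ✓
n=18: candidate gives 114, actual u_18 = 114 ✓
n=19: candidate gives 59, actual u_19 = 59 ✓
n=20: candidate gives 119, actual u_20 = 119 ✓
n=21: candidate gives 192, actual u_21 = 192 ✓
n=22: candidate gives 155, actual u_22 = 155 ✓

yes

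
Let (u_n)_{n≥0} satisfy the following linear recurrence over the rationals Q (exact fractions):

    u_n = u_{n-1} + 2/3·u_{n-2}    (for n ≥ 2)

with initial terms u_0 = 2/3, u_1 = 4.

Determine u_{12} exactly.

451568/2187

u_2 = 1·4 + 2/3·2/3 = 40/9
u_3 = 1·40/9 + 2/3·4 = 64/9
u_4 = 1·64/9 + 2/3·40/9 = 272/27
u_5 = 1·272/27 + 2/3·64/9 = 400/27
u_6 = 1·400/27 + 2/3·272/27 = 1744/81
u_7 = 1·1744/81 + 2/3·400/27 = 848/27
u_8 = 1·848/27 + 2/3·1744/81 = 11120/243
u_9 = 1·11120/243 + 2/3·848/27 = 16208/243
u_10 = 1·16208/243 + 2/3·11120/243 = 70864/729
u_11 = 1·70864/729 + 2/3·16208/243 = 103280/729
u_12 = 1·103280/729 + 2/3·70864/729 = 451568/2187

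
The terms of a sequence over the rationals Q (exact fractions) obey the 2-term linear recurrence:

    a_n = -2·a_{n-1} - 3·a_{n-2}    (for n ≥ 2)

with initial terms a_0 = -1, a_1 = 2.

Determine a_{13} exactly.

a_2 = -2·2 + -3·-1 = -1
a_3 = -2·-1 + -3·2 = -4
a_4 = -2·-4 + -3·-1 = 11
a_5 = -2·11 + -3·-4 = -10
a_6 = -2·-10 + -3·11 = -13
a_7 = -2·-13 + -3·-10 = 56
a_8 = -2·56 + -3·-13 = -73
a_9 = -2·-73 + -3·56 = -22
a_10 = -2·-22 + -3·-73 = 263
a_11 = -2·263 + -3·-22 = -460
a_12 = -2·-460 + -3·263 = 131
a_13 = -2·131 + -3·-460 = 1118

1118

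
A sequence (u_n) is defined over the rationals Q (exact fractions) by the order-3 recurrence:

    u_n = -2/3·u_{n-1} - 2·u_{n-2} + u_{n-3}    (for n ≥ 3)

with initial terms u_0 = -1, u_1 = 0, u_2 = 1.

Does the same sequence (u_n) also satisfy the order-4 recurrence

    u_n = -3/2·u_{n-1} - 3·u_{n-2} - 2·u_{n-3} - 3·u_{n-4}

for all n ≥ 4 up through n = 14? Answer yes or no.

Terms u_0..u_14: -1, 0, 1, -5/3, -8/9, 133/27, -257/81, -2096/243, 12409/729, 5971/2187, -291896/6561, 811357/19683, 3792631/59049, -30070880/177147, 13781041/531441
n=4: candidate gives 5/2, actual u_4 = -8/9 ✗

no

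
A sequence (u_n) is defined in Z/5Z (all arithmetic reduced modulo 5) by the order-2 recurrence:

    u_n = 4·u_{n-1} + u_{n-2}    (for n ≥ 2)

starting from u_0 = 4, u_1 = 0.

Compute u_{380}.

4

u_2 = 4·0 + 1·4 = 4
u_3 = 4·4 + 1·0 = 1
u_4 = 4·1 + 1·4 = 3
u_5 = 4·3 + 1·1 = 3
u_6 = 4·3 + 1·3 = 0
u_7 = 4·0 + 1·3 = 3
u_8 = 4·3 + 1·0 = 2
u_9 = 4·2 + 1·3 = 1
u_10 = 4·1 + 1·2 = 1
u_11 = 4·1 + 1·1 = 0
u_12 = 4·0 + 1·1 = 1
u_13 = 4·1 + 1·0 = 4
u_14 = 4·4 + 1·1 = 2
u_15 = 4·2 + 1·4 = 2
u_16 = 4·2 + 1·2 = 0
u_17 = 4·0 + 1·2 = 2
u_18 = 4·2 + 1·0 = 3
u_19 = 4·3 + 1·2 = 4
u_20 = 4·4 + 1·3 = 4
u_21 = 4·4 + 1·4 = 0
(u_20, u_21) = (4, 0) = (u_0, u_1), so the sequence has period 20.
380 ≡ 0 (mod 20), hence u_380 = u_0 = 4.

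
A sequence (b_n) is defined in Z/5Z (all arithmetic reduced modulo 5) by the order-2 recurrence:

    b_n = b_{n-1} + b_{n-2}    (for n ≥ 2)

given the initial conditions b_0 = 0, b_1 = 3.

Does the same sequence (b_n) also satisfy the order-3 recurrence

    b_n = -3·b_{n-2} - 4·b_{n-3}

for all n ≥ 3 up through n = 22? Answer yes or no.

yes

Terms b_0..b_22: 0, 3, 3, 1, 4, 0, 4, 4, 3, 2, 0, 2, 2, 4, 1, 0, 1, 1, 2, 3, 0, 3, 3
n=3: candidate gives 1, actual b_3 = 1 ✓
n=4: candidate gives 4, actual b_4 = 4 ✓
n=5: candidate gives 0, actual b_5 = 0 ✓
n=6: candidate gives 4, actual b_6 = 4 ✓
n=7: candidate gives 4, actual b_7 = 4 ✓
n=8: candidate gives 3, actual b_8 = 3 ✓
n=9: candidate gives 2, actual b_9 = 2 ✓
n=10: candidate gives 0, actual b_10 = 0 ✓
n=11: candidate gives 2, actual b_11 = 2 ✓
n=12: candidate gives 2, actual b_12 = 2 ✓
n=13: candidate gives 4, actual b_13 = 4 ✓
n=14: candidate gives 1, actual b_14 = 1 ✓
n=15: candidate gives 0, actual b_15 = 0 ✓
n=16: candidate gives 1, actual b_16 = 1 ✓
n=17: candidate gives 1, actual b_17 = 1 ✓
n=18: candidate gives 2, actual b_18 = 2 ✓
n=19: candidate gives 3, actual b_19 = 3 ✓
n=20: candidate gives 0, actual b_20 = 0 ✓
n=21: candidate gives 3, actual b_21 = 3 ✓
n=22: candidate gives 3, actual b_22 = 3 ✓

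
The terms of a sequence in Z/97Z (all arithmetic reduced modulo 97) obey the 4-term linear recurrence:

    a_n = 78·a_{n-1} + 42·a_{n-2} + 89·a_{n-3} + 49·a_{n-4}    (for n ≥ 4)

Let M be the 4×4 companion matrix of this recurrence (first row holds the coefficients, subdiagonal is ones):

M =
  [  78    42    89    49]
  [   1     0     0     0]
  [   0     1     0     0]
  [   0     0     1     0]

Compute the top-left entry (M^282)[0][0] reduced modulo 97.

(M^282)[0][0] is the top entry after applying M 282 times to the unit state (1, 0, 0, 0). Equivalently it is h_{285} for the auxiliary sequence (h_n) obeying the same recurrence with h_3 = 1 and h_i = 0 for 0 ≤ i < 3:
h_4 = 78·1 + 42·0 + 89·0 + 49·0 = 78
h_5 = 78·78 + 42·1 + 89·0 + 49·0 = 15
h_6 = 78·15 + 42·78 + 89·1 + 49·0 = 73
h_7 = 78·73 + 42·15 + 89·78 + 49·1 = 26
h_8 = 78·26 + 42·73 + 89·15 + 49·78 = 66
h_9 = 78·66 + 42·26 + 89·73 + 49·15 = 86
Continuing the recurrence:
  h_10 = 45;  h_11 = 11;  h_12 = 56;  h_13 = 51;  h_14 = 8;  h_15 = 44
  h_16 = 90;  h_17 = 51;  h_18 = 38;  h_19 = 43;  h_20 = 28;  h_21 = 74
  h_22 = 27;  h_23 = 16;  h_24 = 58;  h_25 = 70;  h_26 = 70;  h_27 = 87
  h_28 = 77;  h_29 = 17;  h_30 = 19;  h_31 = 23;  h_32 = 21;  h_33 = 84
  h_34 = 33;  h_35 = 77;  h_36 = 86;  h_37 = 20;  h_38 = 62;  h_39 = 31
  h_40 = 55;  h_41 = 62;  h_42 = 42;  h_43 = 72;  h_44 = 73;  h_45 = 71
  h_46 = 95;  h_47 = 47;  h_48 = 92;  h_49 = 35;  h_50 = 9;  h_51 = 53
  h_52 = 10;  h_53 = 90;  h_54 = 85;  h_55 = 26;  h_56 = 33;  h_57 = 24
  h_58 = 37;  h_59 = 54;  h_60 = 13;  h_61 = 88;  h_62 = 61;  h_63 = 35
  h_64 = 84;  h_65 = 12;  h_66 = 92;  h_67 = 90;  h_68 = 63;  h_69 = 10
  h_70 = 36;  h_71 = 53;  h_72 = 20;  h_73 = 11;  h_74 = 31;  h_75 = 79
  h_76 = 14;  h_77 = 45;  h_78 = 38;  h_79 = 77;  h_80 = 71;  h_81 = 3
  h_82 = 0;  h_83 = 33;  h_84 = 15;  h_85 = 84;  h_86 = 31;  h_87 = 71
  h_88 = 16;  h_89 = 47;  h_90 = 51;  h_91 = 88;  h_92 = 5;  h_93 = 64
  h_94 = 13;  h_95 = 20;  h_96 = 93;  h_97 = 68;  h_98 = 84;  h_99 = 41
  h_100 = 69;  h_101 = 64;  h_102 = 38;  h_103 = 28;  h_104 = 53;  h_105 = 91
  h_106 = 1;  h_107 = 95;  h_108 = 9;  h_109 = 25;  h_110 = 65;  h_111 = 33
  h_112 = 16;  h_113 = 41;  h_114 = 1;  h_115 = 88;  h_116 = 87;  h_117 = 67
  h_118 = 77;  h_119 = 20;  h_120 = 82;  h_121 = 9;  h_122 = 96;  h_123 = 42
  h_124 = 2;  h_125 = 41;  h_126 = 84;  h_127 = 34;  h_128 = 33;  h_129 = 4
  h_130 = 13;  h_131 = 62;  h_132 = 80;  h_133 = 12;  h_134 = 72;  h_135 = 79
  h_136 = 12;  h_137 = 95;  h_138 = 43;  h_139 = 61;  h_140 = 87;  h_141 = 79
  h_142 = 86;  h_143 = 0;  h_144 = 65;  h_145 = 8;  h_146 = 2;  h_147 = 69
  h_148 = 51;  h_149 = 74;  h_150 = 88;  h_151 = 44;  h_152 = 14;  h_153 = 42
  h_154 = 64;  h_155 = 70;  h_156 = 59;  h_157 = 67;  h_158 = 95;  h_159 = 87
  h_160 = 36;  h_161 = 61;  h_162 = 44;  h_163 = 75;  h_164 = 50;  h_165 = 84
  h_166 = 23;  h_167 = 61;  h_168 = 33;  h_169 = 47;  h_170 = 65;  h_171 = 69
  h_172 = 41;  h_173 = 22;  h_174 = 57;  h_175 = 81;  h_176 = 69;  h_177 = 94
  h_178 = 56;  h_179 = 93;  h_180 = 13;  h_181 = 57;  h_182 = 8;  h_183 = 2
  h_184 = 91;  h_185 = 17;  h_186 = 92;  h_187 = 82;  h_188 = 33;  h_189 = 4
  h_190 = 21;  h_191 = 31;  h_192 = 35;  h_193 = 83;  h_194 = 92;  h_195 = 67
  h_196 = 53;  h_197 = 94;  h_198 = 47;  h_199 = 94;  h_200 = 93;  h_201 = 9
  h_202 = 48;  h_203 = 30;  h_204 = 14;  h_205 = 81;  h_206 = 94;  h_207 = 64
  h_208 = 54;  h_209 = 29;  h_210 = 88;  h_211 = 19;  h_212 = 26;  h_213 = 51
  h_214 = 15;  h_215 = 58;  h_216 = 6;  h_217 = 45;  h_218 = 56;  h_219 = 31
  h_220 = 48;  h_221 = 13;  h_222 = 94;  h_223 = 89;  h_224 = 43;  h_225 = 90
  h_226 = 13;  h_227 = 81;  h_228 = 6;  h_229 = 28;  h_230 = 0;  h_231 = 53
  h_232 = 33;  h_233 = 61;  h_234 = 94;  h_235 = 5;  h_236 = 35;  h_237 = 36
  h_238 = 17;  h_239 = 87;  h_240 = 3;  h_241 = 84;  h_242 = 25;  h_243 = 17
  h_244 = 8;  h_245 = 16;  h_246 = 54;  h_247 = 27;  h_248 = 79;  h_249 = 82
  h_250 = 19;  h_251 = 88;  h_252 = 13;  h_253 = 40;  h_254 = 13;  h_255 = 15
  h_256 = 93;  h_257 = 40;  h_258 = 74;  h_259 = 71;  h_260 = 79;  h_261 = 36
  h_262 = 66;  h_263 = 1;  h_264 = 31;  h_265 = 10;  h_266 = 70;  h_267 = 55
  h_268 = 36;  h_269 = 4;  h_270 = 61;  h_271 = 58;  h_272 = 88;  h_273 = 84
  h_274 = 66;  h_275 = 47;  h_276 = 87;  h_277 = 29;  h_278 = 44;  h_279 = 49
  h_280 = 1;  h_281 = 4;  h_282 = 81;  h_283 = 52
h_284 = 78·52 + 42·81 + 89·4 + 49·1 = 6
h_285 = 78·6 + 42·52 + 89·81 + 49·4 = 66

66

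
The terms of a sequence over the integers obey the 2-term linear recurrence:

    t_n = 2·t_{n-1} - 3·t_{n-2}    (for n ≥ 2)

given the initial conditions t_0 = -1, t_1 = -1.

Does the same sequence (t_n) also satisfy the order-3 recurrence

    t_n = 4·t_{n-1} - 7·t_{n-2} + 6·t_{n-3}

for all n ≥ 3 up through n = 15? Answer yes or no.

Terms t_0..t_15: -1, -1, 1, 5, 7, -1, -23, -43, -17, 95, 241, 197, -329, -1249, -1511, 725
n=3: candidate gives 5, actual t_3 = 5 ✓
n=4: candidate gives 7, actual t_4 = 7 ✓
n=5: candidate gives -1, actual t_5 = -1 ✓
n=6: candidate gives -23, actual t_6 = -23 ✓
n=7: candidate gives -43, actual t_7 = -43 ✓
n=8: candidate gives -17, actual t_8 = -17 ✓
n=9: candidate gives 95, actual t_9 = 95 ✓
n=10: candidate gives 241, actual t_10 = 241 ✓
n=11: candidate gives 197, actual t_11 = 197 ✓
n=12: candidate gives -329, actual t_12 = -329 ✓
n=13: candidate gives -1249, actual t_13 = -1249 ✓
n=14: candidate gives -1511, actual t_14 = -1511 ✓
n=15: candidate gives 725, actual t_15 = 725 ✓

yes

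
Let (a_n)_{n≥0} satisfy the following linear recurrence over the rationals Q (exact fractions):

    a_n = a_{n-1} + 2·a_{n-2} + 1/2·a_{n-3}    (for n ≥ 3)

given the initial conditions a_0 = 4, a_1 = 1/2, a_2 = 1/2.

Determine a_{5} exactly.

12

a_3 = 1·1/2 + 2·1/2 + 1/2·4 = 7/2
a_4 = 1·7/2 + 2·1/2 + 1/2·1/2 = 19/4
a_5 = 1·19/4 + 2·7/2 + 1/2·1/2 = 12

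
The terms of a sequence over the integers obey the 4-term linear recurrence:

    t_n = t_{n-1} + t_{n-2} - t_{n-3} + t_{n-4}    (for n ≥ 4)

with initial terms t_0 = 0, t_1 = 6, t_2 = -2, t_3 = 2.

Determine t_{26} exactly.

t_4 = 1·2 + 1·-2 + -1·6 + 1·0 = -6
t_5 = 1·-6 + 1·2 + -1·-2 + 1·6 = 4
t_6 = 1·4 + 1·-6 + -1·2 + 1·-2 = -6
t_7 = 1·-6 + 1·4 + -1·-6 + 1·2 = 6
t_8 = 1·6 + 1·-6 + -1·4 + 1·-6 = -10
t_9 = 1·-10 + 1·6 + -1·-6 + 1·4 = 6
t_10 = 1·6 + 1·-10 + -1·6 + 1·-6 = -16
t_11 = 1·-16 + 1·6 + -1·-10 + 1·6 = 6
t_12 = 1·6 + 1·-16 + -1·6 + 1·-10 = -26
t_13 = 1·-26 + 1·6 + -1·-16 + 1·6 = 2
t_14 = 1·2 + 1·-26 + -1·6 + 1·-16 = -46
t_15 = 1·-46 + 1·2 + -1·-26 + 1·6 = -12
t_16 = 1·-12 + 1·-46 + -1·2 + 1·-26 = -86
t_17 = 1·-86 + 1·-12 + -1·-46 + 1·2 = -50
t_18 = 1·-50 + 1·-86 + -1·-12 + 1·-46 = -170
t_19 = 1·-170 + 1·-50 + -1·-86 + 1·-12 = -146
t_20 = 1·-146 + 1·-170 + -1·-50 + 1·-86 = -352
t_21 = 1·-352 + 1·-146 + -1·-170 + 1·-50 = -378
t_22 = 1·-378 + 1·-352 + -1·-146 + 1·-170 = -754
t_23 = 1·-754 + 1·-378 + -1·-352 + 1·-146 = -926
t_24 = 1·-926 + 1·-754 + -1·-378 + 1·-352 = -1654
t_25 = 1·-1654 + 1·-926 + -1·-754 + 1·-378 = -2204
t_26 = 1·-2204 + 1·-1654 + -1·-926 + 1·-754 = -3686

-3686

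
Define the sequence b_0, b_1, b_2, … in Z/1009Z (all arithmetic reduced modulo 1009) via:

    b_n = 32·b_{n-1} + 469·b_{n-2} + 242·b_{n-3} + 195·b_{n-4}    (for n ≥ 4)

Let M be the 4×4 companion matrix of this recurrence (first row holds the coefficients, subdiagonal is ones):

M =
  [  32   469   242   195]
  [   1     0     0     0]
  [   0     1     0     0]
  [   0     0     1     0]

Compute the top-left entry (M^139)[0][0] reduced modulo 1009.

99

(M^139)[0][0] is the top entry after applying M 139 times to the unit state (1, 0, 0, 0). Equivalently it is h_{142} for the auxiliary sequence (h_n) obeying the same recurrence with h_3 = 1 and h_i = 0 for 0 ≤ i < 3:
h_4 = 32·1 + 469·0 + 242·0 + 195·0 = 32
h_5 = 32·32 + 469·1 + 242·0 + 195·0 = 484
h_6 = 32·484 + 469·32 + 242·1 + 195·0 = 468
h_7 = 32·468 + 469·484 + 242·32 + 195·1 = 688
h_8 = 32·688 + 469·468 + 242·484 + 195·32 = 627
h_9 = 32·627 + 469·688 + 242·468 + 195·484 = 467
Continuing the recurrence:
  h_10 = 714;  h_11 = 58;  h_12 = 907;  h_13 = 226;  h_14 = 661;  h_15 = 764
  h_16 = 974;  h_17 = 224;  h_18 = 827;  h_19 = 609;  h_20 = 684;  h_21 = 409
  h_22 = 803;  h_23 = 327;  h_24 = 912;  h_25 = 560;  h_26 = 292;  h_27 = 494
  h_28 = 967;  h_29 = 552;  h_30 = 906;  h_31 = 716;  h_32 = 108;  h_33 = 212
  h_34 = 751;  h_35 = 642;  h_36 = 158;  h_37 = 520;  h_38 = 50;  h_39 = 261
  h_40 = 778;  h_41 = 483;  h_42 = 209;  h_43 = 174;  h_44 = 873;  h_45 = 37
  h_46 = 83;  h_47 = 847;  h_48 = 33;  h_49 = 811;  h_50 = 248;  h_51 = 442
  h_52 = 183;  h_53 = 472;  h_54 = 978;  h_55 = 729;  h_56 = 285;  h_57 = 680
  h_58 = 900;  h_59 = 868;  h_60 = 35;  h_61 = 853;  h_62 = 442;  h_63 = 657
  h_64 = 640;  h_65 = 548;  h_66 = 867;  h_67 = 693;  h_68 = 95;  h_69 = 989
  h_70 = 293;  h_71 = 717;  h_72 = 498;  h_73 = 480;  h_74 = 296;  h_75 = 513
  h_76 = 225;  h_77 = 348;  h_78 = 872;  h_79 = 523;  h_80 = 863;  h_81 = 873
  h_82 = 791;  h_83 = 938;  h_84 = 589;  h_85 = 110;  h_86 = 107;  h_87 = 69
  h_88 = 138;  h_89 = 374;  h_90 = 236;  h_91 = 766;  h_92 = 364;  h_93 = 480
  h_94 = 751;  h_95 = 272;  h_96 = 176;  h_97 = 906;  h_98 = 925;  h_99 = 241
  h_100 = 917;  h_101 = 51;  h_102 = 426;  h_103 = 733;  h_104 = 717;  h_105 = 483
  h_106 = 731;  h_107 = 319;  h_108 = 312;  h_109 = 848;  h_110 = 706;  h_111 = 36
  h_112 = 994;  h_113 = 475;  h_114 = 170;  h_115 = 544;  h_116 = 300;  h_117 = 955
  h_118 = 61;  h_119 = 929;  h_120 = 851;  h_121 = 1007;  h_122 = 98;  h_123 = 830
  h_124 = 868;  h_125 = 448;  h_126 = 683;  h_127 = 492;  h_128 = 275;  h_129 = 811
  h_130 = 549;  h_131 = 422;  h_132 = 228;  h_133 = 798;  h_134 = 605;  h_135 = 354
  h_136 = 906;  h_137 = 610;  h_138 = 299;  h_139 = 738;  h_140 = 790
h_141 = 32·790 + 469·738 + 242·299 + 195·610 = 697
h_142 = 32·697 + 469·790 + 242·738 + 195·299 = 99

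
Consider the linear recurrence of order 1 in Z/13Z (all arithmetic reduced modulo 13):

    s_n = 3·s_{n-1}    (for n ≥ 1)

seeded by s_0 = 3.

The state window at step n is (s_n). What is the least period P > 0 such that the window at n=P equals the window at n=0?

3

n=0: window = (3)
n=1: window = (9)
n=2: window = (1)
n=3: window = (3)
window at n=3 equals window at n=0 → period = 3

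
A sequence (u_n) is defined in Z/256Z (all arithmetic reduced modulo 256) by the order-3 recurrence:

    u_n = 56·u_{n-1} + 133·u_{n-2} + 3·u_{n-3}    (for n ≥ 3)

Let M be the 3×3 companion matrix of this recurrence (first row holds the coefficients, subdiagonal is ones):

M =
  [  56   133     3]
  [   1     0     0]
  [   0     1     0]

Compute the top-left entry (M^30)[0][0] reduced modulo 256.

205

(M^30)[0][0] is the top entry after applying M 30 times to the unit state (1, 0, 0). Equivalently it is h_{32} for the auxiliary sequence (h_n) obeying the same recurrence with h_2 = 1 and h_i = 0 for 0 ≤ i < 2:
h_3 = 56·1 + 133·0 + 3·0 = 56
h_4 = 56·56 + 133·1 + 3·0 = 197
h_5 = 56·197 + 133·56 + 3·1 = 51
h_6 = 56·51 + 133·197 + 3·56 = 41
h_7 = 56·41 + 133·51 + 3·197 = 198
h_8 = 56·198 + 133·41 + 3·51 = 54
h_9 = 56·54 + 133·198 + 3·41 = 41
h_10 = 56·41 + 133·54 + 3·198 = 88
h_11 = 56·88 + 133·41 + 3·54 = 47
h_12 = 56·47 + 133·88 + 3·41 = 123
h_13 = 56·123 + 133·47 + 3·88 = 91
h_14 = 56·91 + 133·123 + 3·47 = 92
h_15 = 56·92 + 133·91 + 3·123 = 216
h_16 = 56·216 + 133·92 + 3·91 = 29
h_17 = 56·29 + 133·216 + 3·92 = 164
h_18 = 56·164 + 133·29 + 3·216 = 121
h_19 = 56·121 + 133·164 + 3·29 = 3
h_20 = 56·3 + 133·121 + 3·164 = 113
h_21 = 56·113 + 133·3 + 3·121 = 178
h_22 = 56·178 + 133·113 + 3·3 = 174
h_23 = 56·174 + 133·178 + 3·113 = 221
h_24 = 56·221 + 133·174 + 3·178 = 212
h_25 = 56·212 + 133·221 + 3·174 = 59
h_26 = 56·59 + 133·212 + 3·221 = 163
h_27 = 56·163 + 133·59 + 3·212 = 203
h_28 = 56·203 + 133·163 + 3·59 = 200
h_29 = 56·200 + 133·203 + 3·163 = 32
h_30 = 56·32 + 133·200 + 3·203 = 73
h_31 = 56·73 + 133·32 + 3·200 = 240
h_32 = 56·240 + 133·73 + 3·32 = 205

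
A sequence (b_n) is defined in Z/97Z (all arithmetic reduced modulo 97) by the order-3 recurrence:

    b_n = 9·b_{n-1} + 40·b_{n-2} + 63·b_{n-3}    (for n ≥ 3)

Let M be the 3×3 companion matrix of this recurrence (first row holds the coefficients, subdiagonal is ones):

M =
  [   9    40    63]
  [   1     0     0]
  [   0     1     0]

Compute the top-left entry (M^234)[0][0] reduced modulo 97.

20

(M^234)[0][0] is the top entry after applying M 234 times to the unit state (1, 0, 0). Equivalently it is h_{236} for the auxiliary sequence (h_n) obeying the same recurrence with h_2 = 1 and h_i = 0 for 0 ≤ i < 2:
h_3 = 9·1 + 40·0 + 63·0 = 9
h_4 = 9·9 + 40·1 + 63·0 = 24
h_5 = 9·24 + 40·9 + 63·1 = 57
h_6 = 9·57 + 40·24 + 63·9 = 3
h_7 = 9·3 + 40·57 + 63·24 = 36
h_8 = 9·36 + 40·3 + 63·57 = 58
Continuing the recurrence:
  h_9 = 17;  h_10 = 85;  h_11 = 55;  h_12 = 19;  h_13 = 63;  h_14 = 39
  h_15 = 91;  h_16 = 43;  h_17 = 82;  h_18 = 43;  h_19 = 71;  h_20 = 56
  h_21 = 39;  h_22 = 80;  h_23 = 85;  h_24 = 20;  h_25 = 84;  h_26 = 24
  h_27 = 83;  h_28 = 15;  h_29 = 20;  h_30 = 92;  h_31 = 51;  h_32 = 64
  h_33 = 70;  h_34 = 1;  h_35 = 51;  h_36 = 59;  h_37 = 15;  h_38 = 82
  h_39 = 11;  h_40 = 56;  h_41 = 96;  h_42 = 14;  h_43 = 25;  h_44 = 43
  h_45 = 38;  h_46 = 48;  h_47 = 5;  h_48 = 91;  h_49 = 66;  h_50 = 87
  h_51 = 38;  h_52 = 26;  h_53 = 57;  h_54 = 67;  h_55 = 59;  h_56 = 12
  h_57 = 93;  h_58 = 87;  h_59 = 21;  h_60 = 22;  h_61 = 20;  h_62 = 55
  h_63 = 62;  h_64 = 41;  h_65 = 9;  h_66 = 1;  h_67 = 42;  h_68 = 15
  h_69 = 35;  h_70 = 69;  h_71 = 56;  h_72 = 37;  h_73 = 33;  h_74 = 67
  h_75 = 83;  h_76 = 74;  h_77 = 59;  h_78 = 87;  h_79 = 45;  h_80 = 36
  h_81 = 39;  h_82 = 67;  h_83 = 66;  h_84 = 8;  h_85 = 46;  h_86 = 42
  h_87 = 6;  h_88 = 73;  h_89 = 51;  h_90 = 71;  h_91 = 3;  h_92 = 66
  h_93 = 46;  h_94 = 42;  h_95 = 71;  h_96 = 76;  h_97 = 59;  h_98 = 90
  h_99 = 4;  h_100 = 78;  h_101 = 33;  h_102 = 80;  h_103 = 67;  h_104 = 62
  h_105 = 33;  h_106 = 14;  h_107 = 17;  h_108 = 76;  h_109 = 15;  h_110 = 75
  h_111 = 49;  h_112 = 21;  h_113 = 84;  h_114 = 27;  h_115 = 76;  h_116 = 72
  h_117 = 54;  h_118 = 6;  h_119 = 57;  h_120 = 81;  h_121 = 89;  h_122 = 66
  h_123 = 42;  h_124 = 89;  h_125 = 43;  h_126 = 94;  h_127 = 25;  h_128 = 1
  h_129 = 44;  h_130 = 71;  h_131 = 37;  h_132 = 28;  h_133 = 94;  h_134 = 29
  h_135 = 62;  h_136 = 74;  h_137 = 26;  h_138 = 19;  h_139 = 53;  h_140 = 62
  h_141 = 92;  h_142 = 51;  h_143 = 91;  h_144 = 22;  h_145 = 67;  h_146 = 38
  h_147 = 43;  h_148 = 17;  h_149 = 96;  h_150 = 82;  h_151 = 23;  h_152 = 29
  h_153 = 42;  h_154 = 77;  h_155 = 29;  h_156 = 70;  h_157 = 45;  h_158 = 85
  h_159 = 88;  h_160 = 43;  h_161 = 47;  h_162 = 24;  h_163 = 52;  h_164 = 24
  h_165 = 25;  h_166 = 96;  h_167 = 78;  h_168 = 6;  h_169 = 7;  h_170 = 76
  h_171 = 81;  h_172 = 39;  h_173 = 37;  h_174 = 12;  h_175 = 68;  h_176 = 28
  h_177 = 42;  h_178 = 59;  h_179 = 95;  h_180 = 41;  h_181 = 29;  h_182 = 29
  h_183 = 27;  h_184 = 29;  h_185 = 64;  h_186 = 42;  h_187 = 12;  h_188 = 0
  h_189 = 22;  h_190 = 81;  h_191 = 57;  h_192 = 95;  h_193 = 90;  h_194 = 53
  h_195 = 71;  h_196 = 87;  h_197 = 75;  h_198 = 92;  h_199 = 94;  h_200 = 36
  h_201 = 83;  h_202 = 58;  h_203 = 96;  h_204 = 71;  h_205 = 82;  h_206 = 23
  h_207 = 6;  h_208 = 29;  h_209 = 10;  h_210 = 76;  h_211 = 1;  h_212 = 90
  h_213 = 12;  h_214 = 85;  h_215 = 28;  h_216 = 43;  h_217 = 72;  h_218 = 58
  h_219 = 0;  h_220 = 66;  h_221 = 77;  h_222 = 35;  h_223 = 84;  h_224 = 23
  h_225 = 49;  h_226 = 57;  h_227 = 42;  h_228 = 22;  h_229 = 37;  h_230 = 76
  h_231 = 58;  h_232 = 73;  h_233 = 5;  h_234 = 23
h_235 = 9·23 + 40·5 + 63·73 = 59
h_236 = 9·59 + 40·23 + 63·5 = 20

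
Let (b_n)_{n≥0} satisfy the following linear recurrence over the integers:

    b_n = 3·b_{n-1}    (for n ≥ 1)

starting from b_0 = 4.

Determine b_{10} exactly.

236196

b_1 = 3·4 = 12
b_2 = 3·12 = 36
b_3 = 3·36 = 108
b_4 = 3·108 = 324
b_5 = 3·324 = 972
b_6 = 3·972 = 2916
b_7 = 3·2916 = 8748
b_8 = 3·8748 = 26244
b_9 = 3·26244 = 78732
b_10 = 3·78732 = 236196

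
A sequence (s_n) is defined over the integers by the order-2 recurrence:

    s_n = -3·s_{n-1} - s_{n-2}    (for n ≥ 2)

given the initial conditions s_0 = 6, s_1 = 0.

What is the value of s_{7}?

864

s_2 = -3·0 + -1·6 = -6
s_3 = -3·-6 + -1·0 = 18
s_4 = -3·18 + -1·-6 = -48
s_5 = -3·-48 + -1·18 = 126
s_6 = -3·126 + -1·-48 = -330
s_7 = -3·-330 + -1·126 = 864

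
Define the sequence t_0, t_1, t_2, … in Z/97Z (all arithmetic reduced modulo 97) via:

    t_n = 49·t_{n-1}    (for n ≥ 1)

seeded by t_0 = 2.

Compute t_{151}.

47

t_1 = 49·2 = 1
t_2 = 49·1 = 49
t_3 = 49·49 = 73
t_4 = 49·73 = 85
t_5 = 49·85 = 91
t_6 = 49·91 = 94
t_7 = 49·94 = 47
t_8 = 49·47 = 72
t_9 = 49·72 = 36
t_10 = 49·36 = 18
t_11 = 49·18 = 9
t_12 = 49·9 = 53
t_13 = 49·53 = 75
t_14 = 49·75 = 86
t_15 = 49·86 = 43
t_16 = 49·43 = 70
t_17 = 49·70 = 35
t_18 = 49·35 = 66
t_19 = 49·66 = 33
t_20 = 49·33 = 65
t_21 = 49·65 = 81
t_22 = 49·81 = 89
t_23 = 49·89 = 93
t_24 = 49·93 = 95
t_25 = 49·95 = 96
t_26 = 49·96 = 48
t_27 = 49·48 = 24
t_28 = 49·24 = 12
t_29 = 49·12 = 6
t_30 = 49·6 = 3
t_31 = 49·3 = 50
t_32 = 49·50 = 25
t_33 = 49·25 = 61
t_34 = 49·61 = 79
t_35 = 49·79 = 88
t_36 = 49·88 = 44
t_37 = 49·44 = 22
t_38 = 49·22 = 11
t_39 = 49·11 = 54
t_40 = 49·54 = 27
t_41 = 49·27 = 62
t_42 = 49·62 = 31
t_43 = 49·31 = 64
t_44 = 49·64 = 32
t_45 = 49·32 = 16
t_46 = 49·16 = 8
t_47 = 49·8 = 4
t_48 = 49·4 = 2
(t_48) = (2) = (t_0), so the sequence has period 48.
151 ≡ 7 (mod 48), hence t_151 = t_7 = 47.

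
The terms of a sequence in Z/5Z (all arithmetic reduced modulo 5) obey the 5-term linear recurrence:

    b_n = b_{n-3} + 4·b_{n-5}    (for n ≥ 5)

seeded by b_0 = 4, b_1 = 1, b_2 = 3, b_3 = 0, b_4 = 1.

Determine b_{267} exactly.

3

b_5 = 0·1 + 0·0 + 1·3 + 0·1 + 4·4 = 4
b_6 = 0·4 + 0·1 + 1·0 + 0·3 + 4·1 = 4
b_7 = 0·4 + 0·4 + 1·1 + 0·0 + 4·3 = 3
b_8 = 0·3 + 0·4 + 1·4 + 0·1 + 4·0 = 4
b_9 = 0·4 + 0·3 + 1·4 + 0·4 + 4·1 = 3
b_10 = 0·3 + 0·4 + 1·3 + 0·4 + 4·4 = 4
Continuing the recurrence:
  b_11 = 0;  b_12 = 0;  b_13 = 0;  b_14 = 2;  b_15 = 1;  b_16 = 0
  b_17 = 2;  b_18 = 1;  b_19 = 3;  b_20 = 1;  b_21 = 1;  b_22 = 1
  b_23 = 0;  b_24 = 3;  b_25 = 0;  b_26 = 4;  b_27 = 2;  b_28 = 0
  b_29 = 1;  b_30 = 2;  b_31 = 1;  b_32 = 4;  b_33 = 2;  b_34 = 0
  b_35 = 2;  b_36 = 1;  b_37 = 1;  b_38 = 0;  b_39 = 1;  b_40 = 4
  b_41 = 4;  b_42 = 0;  b_43 = 4;  b_44 = 3;  b_45 = 1;  b_46 = 0
  b_47 = 3;  b_48 = 2;  b_49 = 2;  b_50 = 2;  b_51 = 2;  b_52 = 4
  b_53 = 0;  b_54 = 0;  b_55 = 2;  b_56 = 3;  b_57 = 1;  b_58 = 2
  b_59 = 3;  b_60 = 4;  b_61 = 4;  b_62 = 2;  b_63 = 2;  b_64 = 1
  b_65 = 3;  b_66 = 3;  b_67 = 4;  b_68 = 1;  b_69 = 2;  b_70 = 1
  b_71 = 3;  b_72 = 3;  b_73 = 0;  b_74 = 1;  b_75 = 2;  b_76 = 2
  b_77 = 3;  b_78 = 2;  b_79 = 1;  b_80 = 1;  b_81 = 0;  b_82 = 3
  b_83 = 4;  b_84 = 4;  b_85 = 2;  b_86 = 4;  b_87 = 1;  b_88 = 3
  b_89 = 0;  b_90 = 4;  b_91 = 4;  b_92 = 4;  b_93 = 1;  b_94 = 4
  b_95 = 0;  b_96 = 2;  b_97 = 0;  b_98 = 4;  b_99 = 3;  b_100 = 0
  b_101 = 2;  b_102 = 3;  b_103 = 1;  b_104 = 4;  b_105 = 3;  b_106 = 4
  b_107 = 1;  b_108 = 2;  b_109 = 0;  b_110 = 3;  b_111 = 3;  b_112 = 4
  b_113 = 1;  b_114 = 3;  b_115 = 1;  b_116 = 3;  b_117 = 4;  b_118 = 0
  b_119 = 0;  b_120 = 3;  b_121 = 2;  b_122 = 1;  b_123 = 3;  b_124 = 2
  b_125 = 3;  b_126 = 1;  b_127 = 1;  b_128 = 0;  b_129 = 4;  b_130 = 3
  b_131 = 4;  b_132 = 3;  b_133 = 3;  b_134 = 0;  b_135 = 0;  b_136 = 4
  b_137 = 2;  b_138 = 2;  b_139 = 4;  b_140 = 2;  b_141 = 3;  b_142 = 2
  b_143 = 0;  b_144 = 4;  b_145 = 0;  b_146 = 2;  b_147 = 2;  b_148 = 0
  b_149 = 3;  b_150 = 2;  b_151 = 3;  b_152 = 1;  b_153 = 2;  b_154 = 0
  b_155 = 4;  b_156 = 4;  b_157 = 4;  b_158 = 2;  b_159 = 4;  b_160 = 0
  b_161 = 3;  b_162 = 0;  b_163 = 3;  b_164 = 4;  b_165 = 0;  b_166 = 0
  b_167 = 4;  b_168 = 2;  b_169 = 1;  b_170 = 4;  b_171 = 2;  b_172 = 2
  b_173 = 2;  b_174 = 1;  b_175 = 3;  b_176 = 0;  b_177 = 4;  b_178 = 1
  b_179 = 4;  b_180 = 1;  b_181 = 1;  b_182 = 0;  b_183 = 0;  b_184 = 2
  b_185 = 4;  b_186 = 4;  b_187 = 2;  b_188 = 4;  b_189 = 2;  b_190 = 3
  b_191 = 0;  b_192 = 0;  b_193 = 4;  b_194 = 3;  b_195 = 2;  b_196 = 4
  b_197 = 3;  b_198 = 3;  b_199 = 1;  b_200 = 1;  b_201 = 4;  b_202 = 3
  b_203 = 3;  b_204 = 3;  b_205 = 2;  b_206 = 4;  b_207 = 0;  b_208 = 4
  b_209 = 1;  b_210 = 3;  b_211 = 0;  b_212 = 1;  b_213 = 4;  b_214 = 4
  b_215 = 3;  b_216 = 4;  b_217 = 3;  b_218 = 4;  b_219 = 0;  b_220 = 0
  b_221 = 0;  b_222 = 2;  b_223 = 1;  b_224 = 0;  b_225 = 2;  b_226 = 1
  b_227 = 3;  b_228 = 1;  b_229 = 1;  b_230 = 1;  b_231 = 0;  b_232 = 3
  b_233 = 0;  b_234 = 4;  b_235 = 2;  b_236 = 0;  b_237 = 1;  b_238 = 2
  b_239 = 1;  b_240 = 4;  b_241 = 2;  b_242 = 0;  b_243 = 2;  b_244 = 1
  b_245 = 1;  b_246 = 0;  b_247 = 1;  b_248 = 4;  b_249 = 4;  b_250 = 0
  b_251 = 4;  b_252 = 3;  b_253 = 1;  b_254 = 0;  b_255 = 3;  b_256 = 2
  b_257 = 2;  b_258 = 2;  b_259 = 2;  b_260 = 4;  b_261 = 0;  b_262 = 0
  b_263 = 2;  b_264 = 3;  b_265 = 1
b_266 = 0·1 + 0·3 + 1·2 + 0·0 + 4·0 = 2
b_267 = 0·2 + 0·1 + 1·3 + 0·2 + 4·0 = 3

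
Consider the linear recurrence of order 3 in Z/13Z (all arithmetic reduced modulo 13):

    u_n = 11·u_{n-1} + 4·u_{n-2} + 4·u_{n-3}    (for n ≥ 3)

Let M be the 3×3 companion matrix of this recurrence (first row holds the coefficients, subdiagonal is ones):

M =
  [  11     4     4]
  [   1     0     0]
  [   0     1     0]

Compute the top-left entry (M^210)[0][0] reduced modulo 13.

(M^210)[0][0] is the top entry after applying M 210 times to the unit state (1, 0, 0). Equivalently it is h_{212} for the auxiliary sequence (h_n) obeying the same recurrence with h_2 = 1 and h_i = 0 for 0 ≤ i < 2:
h_3 = 11·1 + 4·0 + 4·0 = 11
h_4 = 11·11 + 4·1 + 4·0 = 8
h_5 = 11·8 + 4·11 + 4·1 = 6
h_6 = 11·6 + 4·8 + 4·11 = 12
h_7 = 11·12 + 4·6 + 4·8 = 6
h_8 = 11·6 + 4·12 + 4·6 = 8
Continuing the recurrence:
  h_9 = 4;  h_10 = 9;  h_11 = 4;  h_12 = 5;  h_13 = 3;  h_14 = 4
  h_15 = 11;  h_16 = 6;  h_17 = 9;  h_18 = 11;  h_19 = 12;  h_20 = 4
  h_21 = 6;  h_22 = 0;  h_23 = 1;  h_24 = 9;  h_25 = 12;  h_26 = 3
  h_27 = 0;  h_28 = 8;  h_29 = 9;  h_30 = 1;  h_31 = 1;  h_32 = 12
  h_33 = 10;  h_34 = 6;  h_35 = 11;  h_36 = 3;  h_37 = 10;  h_38 = 10
  h_39 = 6;  h_40 = 3;  h_41 = 6;  h_42 = 11;  h_43 = 1;  h_44 = 1
  h_45 = 7;  h_46 = 7;  h_47 = 5;  h_48 = 7;  h_49 = 8;  h_50 = 6
  h_51 = 9;  h_52 = 12;  h_53 = 10;  h_54 = 12;  h_55 = 12;  h_56 = 12
  h_57 = 7;  h_58 = 4;  h_59 = 3;  h_60 = 12;  h_61 = 4;  h_62 = 0
  h_63 = 12;  h_64 = 5;  h_65 = 12;  h_66 = 5;  h_67 = 6;  h_68 = 4
  h_69 = 10;  h_70 = 7;  h_71 = 3;  h_72 = 10;  h_73 = 7;  h_74 = 12
  h_75 = 5;  h_76 = 1;  h_77 = 1;  h_78 = 9;  h_79 = 3;  h_80 = 8
  h_81 = 6;  h_82 = 6;  h_83 = 5;  h_84 = 12;  h_85 = 7;  h_86 = 2
  h_87 = 7;  h_88 = 9;  h_89 = 5;  h_90 = 2;  h_91 = 0;  h_92 = 2
  h_93 = 4;  h_94 = 0;  h_95 = 11;  h_96 = 7;  h_97 = 4;  h_98 = 12
  h_99 = 7;  h_100 = 11;  h_101 = 2;  h_102 = 3;  h_103 = 7;  h_104 = 6
  h_105 = 2;  h_106 = 9;  h_107 = 1;  h_108 = 3;  h_109 = 8;  h_110 = 0
  h_111 = 5;  h_112 = 9;  h_113 = 2;  h_114 = 0;  h_115 = 5;  h_116 = 11
  h_117 = 11;  h_118 = 3;  h_119 = 4;  h_120 = 9;  h_121 = 10;  h_122 = 6
  h_123 = 12;  h_124 = 1;  h_125 = 5;  h_126 = 3;  h_127 = 5;  h_128 = 9
  h_129 = 1;  h_130 = 2;  h_131 = 10;  h_132 = 5;  h_133 = 12;  h_134 = 10
  h_135 = 9;  h_136 = 5;  h_137 = 1;  h_138 = 2;  h_139 = 7;  h_140 = 11
  h_141 = 1;  h_142 = 5;  h_143 = 12;  h_144 = 0;  h_145 = 3;  h_146 = 3
  h_147 = 6;  h_148 = 12;  h_149 = 12;  h_150 = 9;  h_151 = 0;  h_152 = 6
  h_153 = 11;  h_154 = 2;  h_155 = 12;  h_156 = 2;  h_157 = 0;  h_158 = 4
  h_159 = 0;  h_160 = 3;  h_161 = 10;  h_162 = 5;  h_163 = 3;  h_164 = 2
  h_165 = 2;  h_166 = 3;  h_167 = 10;  h_168 = 0;  h_169 = 0;  h_170 = 1
  h_171 = 11;  h_172 = 8;  h_173 = 6;  h_174 = 12;  h_175 = 6;  h_176 = 8
  h_177 = 4;  h_178 = 9;  h_179 = 4;  h_180 = 5;  h_181 = 3;  h_182 = 4
  h_183 = 11;  h_184 = 6;  h_185 = 9;  h_186 = 11;  h_187 = 12;  h_188 = 4
  h_189 = 6;  h_190 = 0;  h_191 = 1;  h_192 = 9;  h_193 = 12;  h_194 = 3
  h_195 = 0;  h_196 = 8;  h_197 = 9;  h_198 = 1;  h_199 = 1;  h_200 = 12
  h_201 = 10;  h_202 = 6;  h_203 = 11;  h_204 = 3;  h_205 = 10;  h_206 = 10
  h_207 = 6;  h_208 = 3;  h_209 = 6;  h_210 = 11
h_211 = 11·11 + 4·6 + 4·3 = 1
h_212 = 11·1 + 4·11 + 4·6 = 1

1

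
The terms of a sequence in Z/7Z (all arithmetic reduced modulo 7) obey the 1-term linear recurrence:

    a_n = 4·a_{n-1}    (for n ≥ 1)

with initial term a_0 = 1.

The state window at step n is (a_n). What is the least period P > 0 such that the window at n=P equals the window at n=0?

3

n=0: window = (1)
n=1: window = (4)
n=2: window = (2)
n=3: window = (1)
window at n=3 equals window at n=0 → period = 3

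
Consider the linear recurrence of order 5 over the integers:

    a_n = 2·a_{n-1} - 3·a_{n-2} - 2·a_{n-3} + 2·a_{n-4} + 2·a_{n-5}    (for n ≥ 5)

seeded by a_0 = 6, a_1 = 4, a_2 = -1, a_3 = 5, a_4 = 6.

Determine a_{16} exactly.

a_5 = 2·6 + -3·5 + -2·-1 + 2·4 + 2·6 = 19
a_6 = 2·19 + -3·6 + -2·5 + 2·-1 + 2·4 = 16
a_7 = 2·16 + -3·19 + -2·6 + 2·5 + 2·-1 = -29
a_8 = 2·-29 + -3·16 + -2·19 + 2·6 + 2·5 = -122
a_9 = 2·-122 + -3·-29 + -2·16 + 2·19 + 2·6 = -139
a_10 = 2·-139 + -3·-122 + -2·-29 + 2·16 + 2·19 = 216
a_11 = 2·216 + -3·-139 + -2·-122 + 2·-29 + 2·16 = 1067
a_12 = 2·1067 + -3·216 + -2·-139 + 2·-122 + 2·-29 = 1462
a_13 = 2·1462 + -3·1067 + -2·216 + 2·-139 + 2·-122 = -1231
a_14 = 2·-1231 + -3·1462 + -2·1067 + 2·216 + 2·-139 = -8828
a_15 = 2·-8828 + -3·-1231 + -2·1462 + 2·1067 + 2·216 = -14321
a_16 = 2·-14321 + -3·-8828 + -2·-1231 + 2·1462 + 2·1067 = 5362

5362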